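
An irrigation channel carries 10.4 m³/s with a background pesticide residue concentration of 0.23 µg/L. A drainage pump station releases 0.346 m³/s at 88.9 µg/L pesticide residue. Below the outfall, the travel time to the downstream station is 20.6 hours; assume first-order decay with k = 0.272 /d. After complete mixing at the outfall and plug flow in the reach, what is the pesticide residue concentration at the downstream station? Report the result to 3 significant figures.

Mass balance: C = (10.40·0.2300 + 0.3460·88.90) / 10.75 = 33.15/10.75 = 3.085 µg/L.
After decay, C = 3.085 × e^(−kt) = 3.085 × 0.7918 = 2.443 µg/L.

2.44 µg/L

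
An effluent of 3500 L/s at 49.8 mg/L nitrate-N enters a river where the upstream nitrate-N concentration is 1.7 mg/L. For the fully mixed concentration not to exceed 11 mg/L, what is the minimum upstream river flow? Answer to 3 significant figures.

14600 L/s

Set C_mix = 11: (Q·1.700 + 3500·49.80) / (Q + 3500) = 11
→ Q = 3500·(49.80 − 11)/(11 − 1.700) = 14600 L/s.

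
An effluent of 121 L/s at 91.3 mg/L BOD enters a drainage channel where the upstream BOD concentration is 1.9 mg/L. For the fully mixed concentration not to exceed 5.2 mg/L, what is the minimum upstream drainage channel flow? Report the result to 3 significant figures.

3160 L/s

Set C_mix = 5.2: (Q·1.900 + 121.0·91.30) / (Q + 121.0) = 5.2
→ Q = 121.0·(91.30 − 5.2)/(5.2 − 1.900) = 3157 L/s.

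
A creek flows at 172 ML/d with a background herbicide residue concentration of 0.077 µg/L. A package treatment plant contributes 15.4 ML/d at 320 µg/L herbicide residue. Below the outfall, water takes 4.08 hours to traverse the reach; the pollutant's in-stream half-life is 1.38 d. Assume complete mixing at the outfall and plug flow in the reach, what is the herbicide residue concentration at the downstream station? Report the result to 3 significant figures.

Mixed concentration C = ΣQC/ΣQ = (172.0·0.07700 + 15.40·320.0) / 187.4 = 4941/187.4 = 26.37 µg/L.
Half-life 1.38 d → k = ln 2 / 1.38 = 0.5023 d⁻¹.
Decay over the reach: 26.37·exp(−kt) = 26.37·0.9182 = 24.21 µg/L.

24.2 µg/L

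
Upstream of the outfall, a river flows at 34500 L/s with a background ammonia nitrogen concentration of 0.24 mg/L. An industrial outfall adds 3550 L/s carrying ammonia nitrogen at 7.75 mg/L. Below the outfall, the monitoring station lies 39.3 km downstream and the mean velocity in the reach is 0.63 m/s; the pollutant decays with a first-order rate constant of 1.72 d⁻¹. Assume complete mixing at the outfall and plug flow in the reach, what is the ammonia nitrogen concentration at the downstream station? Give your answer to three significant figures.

0.272 mg/L

Mass balance: C = (34500·0.2400 + 3550·7.750) / 38050 = 35790/38050 = 0.9407 mg/L.
Travel time t = 39.3·1000 / 0.63 = 62380 s = 17.33 h.
After decay, C = 0.9407 × e^(−kt) = 0.9407 × 0.2889 = 0.2717 mg/L.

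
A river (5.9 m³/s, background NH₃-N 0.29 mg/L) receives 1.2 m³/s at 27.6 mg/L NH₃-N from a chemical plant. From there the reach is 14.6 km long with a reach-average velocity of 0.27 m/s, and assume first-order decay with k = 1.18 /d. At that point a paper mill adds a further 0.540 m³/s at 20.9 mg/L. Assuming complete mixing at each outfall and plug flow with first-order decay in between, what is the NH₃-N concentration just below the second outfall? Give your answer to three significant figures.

3.66 mg/L

Conservation of mass: C = (5.900·0.2900 + 1.200·27.60) / 7.100 = 34.83/7.100 = 4.906 mg/L; combined flow 7.100 m³/s.
Travel time t = 14.6·1000 / 0.27 = 54070 s = 15.02 h.
After decay, C = 4.906 × e^(−kt) = 4.906 × 0.4778 = 2.344 mg/L.
At the second outfall, C = (7.100·2.344 + 0.5400·20.90) / (7.100 + 0.5400) = 3.656 mg/L.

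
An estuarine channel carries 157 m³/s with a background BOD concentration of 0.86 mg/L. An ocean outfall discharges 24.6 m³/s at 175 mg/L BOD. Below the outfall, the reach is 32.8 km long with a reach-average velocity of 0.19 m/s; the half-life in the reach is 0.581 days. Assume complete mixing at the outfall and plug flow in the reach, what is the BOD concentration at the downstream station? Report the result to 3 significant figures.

Mixed concentration C = ΣQC/ΣQ = (157.0·0.8600 + 24.60·175.0) / 181.6 = 4440/181.6 = 24.45 mg/L.
Travel time t = 32.8·1000 / 0.19 = 172600 s = 47.95 h.
Half-life 0.581 d → k = ln 2 / 0.581 = 1.193 d⁻¹.
Decay over the reach: 24.45·exp(−kt) = 24.45·0.09221 = 2.254 mg/L.

2.25 mg/L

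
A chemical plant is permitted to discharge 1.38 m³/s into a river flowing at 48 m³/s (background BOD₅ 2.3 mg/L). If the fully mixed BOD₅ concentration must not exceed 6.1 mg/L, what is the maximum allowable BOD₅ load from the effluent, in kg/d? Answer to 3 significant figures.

Mass balance at the limit: 48.00·2.300 + 1.380·Cₑ = 49.38·6.1 → Cₑ = 138.3 mg/L.
Load = 1.380 m³/s × 138.3 g/m³ × 86 400 s/d = 16490 kg/d.

16500 kg/d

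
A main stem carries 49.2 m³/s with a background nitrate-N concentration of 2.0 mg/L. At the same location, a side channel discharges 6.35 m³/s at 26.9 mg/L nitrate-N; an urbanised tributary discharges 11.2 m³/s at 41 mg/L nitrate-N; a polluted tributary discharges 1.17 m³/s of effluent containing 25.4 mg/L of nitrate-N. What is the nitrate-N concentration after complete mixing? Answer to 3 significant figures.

Mass balance: C = (49.20·2.000 + 6.350·26.90 + 11.20·41.00 + 1.170·25.40) / 67.92 = 758.1/67.92 = 11.16 mg/L.

11.2 mg/L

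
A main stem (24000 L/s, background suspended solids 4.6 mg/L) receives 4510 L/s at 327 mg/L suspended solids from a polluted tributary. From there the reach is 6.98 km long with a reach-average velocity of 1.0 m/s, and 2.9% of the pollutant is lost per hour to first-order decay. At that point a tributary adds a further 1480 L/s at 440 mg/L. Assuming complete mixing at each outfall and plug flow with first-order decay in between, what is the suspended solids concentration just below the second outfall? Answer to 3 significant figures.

71.6 mg/L

Mixed concentration C = ΣQC/ΣQ = (24000·4.600 + 4510·327.0) / 28510 = 1585000/28510 = 55.60 mg/L; combined flow 28510 L/s.
Travel time t = 6.98·1000 / 1.0 = 6980 s = 1.939 h.
2.9%/h lost → k = −ln(1 − 0.029) = 0.02943 h⁻¹.
Applying C = C₀e^(−kt): 55.60 × 0.9445 = 52.52 mg/L.
Second outfall: C = (28510·52.52 + 1480·440.0)/29990 = 71.64 mg/L.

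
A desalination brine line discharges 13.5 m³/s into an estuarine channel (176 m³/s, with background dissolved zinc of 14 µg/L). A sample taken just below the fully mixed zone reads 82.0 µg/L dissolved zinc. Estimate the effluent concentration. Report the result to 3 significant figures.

969 µg/L

Mass balance: 176.0·14.00 + 13.50·Cₑ = 189.5·82.00
→ Cₑ = (189.5·82.00 − 176.0·14.00) / 13.50 = 968.5 µg/L.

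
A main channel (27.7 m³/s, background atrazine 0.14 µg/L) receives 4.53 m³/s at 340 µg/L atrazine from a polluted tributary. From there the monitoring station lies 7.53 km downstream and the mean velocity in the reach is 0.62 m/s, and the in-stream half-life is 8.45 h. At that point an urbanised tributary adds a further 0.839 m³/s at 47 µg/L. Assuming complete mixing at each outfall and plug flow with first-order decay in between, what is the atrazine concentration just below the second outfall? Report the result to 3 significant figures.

After mixing, C = (27.70·0.1400 + 4.530·340.0) / 32.23 = 1544/32.23 = 47.91 µg/L; combined flow 32.23 m³/s.
Travel time t = 7.53·1000 / 0.62 = 12150 s = 3.374 h.
Half-life 8.45 h → k = ln 2 / 8.45 = 0.08203 h⁻¹ = 1.969 d⁻¹.
Decay over the reach: 47.91·exp(−kt) = 47.91·0.7583 = 36.33 µg/L.
Second outfall: C = (32.23·36.33 + 0.8390·47.00)/33.07 = 36.60 µg/L.

36.6 µg/L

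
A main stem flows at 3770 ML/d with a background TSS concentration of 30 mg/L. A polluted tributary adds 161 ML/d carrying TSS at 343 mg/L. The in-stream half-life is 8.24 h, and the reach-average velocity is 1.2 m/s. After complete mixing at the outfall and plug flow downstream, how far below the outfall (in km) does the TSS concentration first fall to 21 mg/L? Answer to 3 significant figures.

Mixed concentration C = ΣQC/ΣQ = (3770·30.00 + 161.0·343.0) / 3931 = 168300/3931 = 42.82 mg/L.
Half-life 8.24 h → k = ln 2 / 8.24 = 0.08412 h⁻¹ = 2.019 d⁻¹.
Set 42.82·exp(−k·t) = 21 → t = ln(42.82/21)/k = 30490 s = 8.470 h.
Distance = v·t = 1.2·30490 = 36590 m = 36.59 km.

36.6 km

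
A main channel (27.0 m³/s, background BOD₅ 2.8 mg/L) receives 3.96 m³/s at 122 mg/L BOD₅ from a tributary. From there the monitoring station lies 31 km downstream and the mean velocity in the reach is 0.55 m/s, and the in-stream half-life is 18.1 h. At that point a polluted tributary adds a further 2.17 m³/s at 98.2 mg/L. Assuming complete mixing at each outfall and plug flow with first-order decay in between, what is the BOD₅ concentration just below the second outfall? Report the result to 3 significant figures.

15.7 mg/L

Mass balance: C = (27.00·2.800 + 3.960·122.0) / 30.96 = 558.7/30.96 = 18.05 mg/L; combined flow 30.96 m³/s.
Travel time t = 31·1000 / 0.55 = 56360 s = 15.66 h.
Half-life 18.1 h → k = ln 2 / 18.1 = 0.03830 h⁻¹ = 0.9191 d⁻¹.
First-order decay: C = 18.05·exp(−k·t) = 18.05·0.5490 = 9.908 mg/L.
At the second outfall, C = (30.96·9.908 + 2.170·98.20) / (30.96 + 2.170) = 15.69 mg/L.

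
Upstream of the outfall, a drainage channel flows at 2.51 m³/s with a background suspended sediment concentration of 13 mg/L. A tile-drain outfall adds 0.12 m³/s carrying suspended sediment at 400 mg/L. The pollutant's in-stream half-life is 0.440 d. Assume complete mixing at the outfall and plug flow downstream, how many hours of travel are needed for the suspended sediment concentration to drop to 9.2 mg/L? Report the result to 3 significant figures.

Mixed concentration C = ΣQC/ΣQ = (2.510·13.00 + 0.1200·400.0) / 2.630 = 80.63/2.630 = 30.66 mg/L.
Half-life 0.440 d → k = ln 2 / 0.440 = 1.575 d⁻¹.
30.66·exp(−k·t) = 9.2 → t = ln(30.66/9.2)/k = 66020 s = 18.34 h.

18.3 h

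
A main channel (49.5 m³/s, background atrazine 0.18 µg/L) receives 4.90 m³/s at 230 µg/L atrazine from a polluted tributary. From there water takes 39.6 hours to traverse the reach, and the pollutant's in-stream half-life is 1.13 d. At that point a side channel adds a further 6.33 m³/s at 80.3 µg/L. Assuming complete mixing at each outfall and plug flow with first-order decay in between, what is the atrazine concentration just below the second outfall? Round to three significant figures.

15.2 µg/L

Flow-weighted average: C = (49.50·0.1800 + 4.900·230.0) / 54.40 = 1136/54.40 = 20.88 µg/L; combined flow 54.40 m³/s.
Half-life 1.13 d → k = ln 2 / 1.13 = 0.6134 d⁻¹.
Applying C = C₀e^(−kt): 20.88 × 0.3634 = 7.589 µg/L.
Second outfall: C = (54.40·7.589 + 6.330·80.30)/60.73 = 15.17 µg/L.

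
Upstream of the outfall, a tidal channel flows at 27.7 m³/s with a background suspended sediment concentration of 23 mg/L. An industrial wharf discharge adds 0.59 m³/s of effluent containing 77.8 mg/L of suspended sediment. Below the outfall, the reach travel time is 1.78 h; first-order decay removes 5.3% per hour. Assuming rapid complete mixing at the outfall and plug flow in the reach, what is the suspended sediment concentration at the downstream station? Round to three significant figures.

Mixed concentration C = ΣQC/ΣQ = (27.70·23.00 + 0.5900·77.80) / 28.29 = 683.0/28.29 = 24.14 mg/L.
5.3%/h lost → k = −ln(1 − 0.053) = 0.05446 h⁻¹.
Decay over the reach: 24.14·exp(−kt) = 24.14·0.9076 = 21.91 mg/L.

21.9 mg/L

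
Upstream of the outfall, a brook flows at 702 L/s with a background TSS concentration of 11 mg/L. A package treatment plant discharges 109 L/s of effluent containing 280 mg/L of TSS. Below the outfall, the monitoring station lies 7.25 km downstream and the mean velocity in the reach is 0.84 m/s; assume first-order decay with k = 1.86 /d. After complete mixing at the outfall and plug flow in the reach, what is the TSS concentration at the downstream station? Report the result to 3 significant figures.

39.2 mg/L

After mixing, C = (702.0·11.00 + 109.0·280.0) / 811.0 = 38240/811.0 = 47.15 mg/L.
Travel time t = 7.25·1000 / 0.84 = 8631 s = 2.397 h.
Decay over the reach: 47.15·exp(−kt) = 47.15·0.8304 = 39.16 mg/L.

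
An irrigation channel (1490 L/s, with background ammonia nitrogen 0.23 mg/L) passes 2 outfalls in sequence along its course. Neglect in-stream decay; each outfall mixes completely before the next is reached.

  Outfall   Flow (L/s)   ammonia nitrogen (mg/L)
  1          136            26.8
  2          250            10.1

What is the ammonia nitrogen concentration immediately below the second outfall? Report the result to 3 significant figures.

After outfall 1: Q = 1490 + 136.0 = 1626 L/s; C = (1490·0.2300 + 136.0·26.80)/1626 = 2.452 mg/L.
After outfall 2: Q = 1626 + 250.0 = 1876 L/s; C = (1626·2.452 + 250.0·10.10)/1876 = 3.471 mg/L.

3.47 mg/L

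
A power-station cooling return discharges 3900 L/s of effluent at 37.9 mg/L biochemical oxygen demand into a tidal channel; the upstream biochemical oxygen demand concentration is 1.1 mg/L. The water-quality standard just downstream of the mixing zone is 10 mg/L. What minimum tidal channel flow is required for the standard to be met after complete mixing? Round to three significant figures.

12200 L/s

Set C_mix = 10: (Q·1.100 + 3900·37.90) / (Q + 3900) = 10
→ Q = 3900·(37.90 − 10)/(10 − 1.100) = 12230 L/s.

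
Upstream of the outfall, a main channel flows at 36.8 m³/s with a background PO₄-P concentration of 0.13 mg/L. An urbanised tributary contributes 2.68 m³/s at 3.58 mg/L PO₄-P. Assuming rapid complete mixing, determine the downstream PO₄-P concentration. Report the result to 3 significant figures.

0.364 mg/L

Conservation of mass: C = (36.80·0.1300 + 2.680·3.580) / 39.48 = 14.38/39.48 = 0.3642 mg/L.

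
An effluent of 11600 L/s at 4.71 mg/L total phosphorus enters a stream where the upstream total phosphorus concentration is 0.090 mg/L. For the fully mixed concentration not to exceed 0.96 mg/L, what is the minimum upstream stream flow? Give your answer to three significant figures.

Set C_mix = 0.96: (Q·0.09000 + 11600·4.710) / (Q + 11600) = 0.96
→ Q = 11600·(4.710 − 0.96)/(0.96 − 0.09000) = 50000 L/s.

50000 L/s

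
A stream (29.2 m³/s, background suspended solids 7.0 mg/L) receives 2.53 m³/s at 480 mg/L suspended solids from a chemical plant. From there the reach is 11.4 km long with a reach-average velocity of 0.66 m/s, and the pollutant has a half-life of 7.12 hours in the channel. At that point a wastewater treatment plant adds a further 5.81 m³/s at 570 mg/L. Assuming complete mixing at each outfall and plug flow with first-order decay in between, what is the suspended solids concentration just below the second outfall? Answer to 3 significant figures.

112 mg/L

Conservation of mass: C = (29.20·7.000 + 2.530·480.0) / 31.73 = 1419/31.73 = 44.71 mg/L; combined flow 31.73 m³/s.
Travel time t = 11.4·1000 / 0.66 = 17270 s = 4.798 h.
Half-life 7.12 h → k = ln 2 / 7.12 = 0.09735 h⁻¹ = 2.336 d⁻¹.
First-order decay: C = 44.71·exp(−k·t) = 44.71·0.6268 = 28.03 mg/L.
At the second outfall, C = (31.73·28.03 + 5.810·570.0) / (31.73 + 5.810) = 111.9 mg/L.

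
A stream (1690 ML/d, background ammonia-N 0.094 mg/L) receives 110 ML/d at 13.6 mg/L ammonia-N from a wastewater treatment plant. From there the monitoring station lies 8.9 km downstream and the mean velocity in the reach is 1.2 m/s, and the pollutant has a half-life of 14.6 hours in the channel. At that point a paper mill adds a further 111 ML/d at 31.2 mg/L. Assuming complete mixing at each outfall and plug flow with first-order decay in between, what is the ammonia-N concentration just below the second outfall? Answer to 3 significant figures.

2.60 mg/L

Flow-weighted average: C = (1690·0.09400 + 110.0·13.60) / 1800 = 1655/1800 = 0.9194 mg/L; combined flow 1800 ML/d.
Travel time t = 8.9·1000 / 1.2 = 7417 s = 2.060 h.
Half-life 14.6 h → k = ln 2 / 14.6 = 0.04748 h⁻¹ = 1.139 d⁻¹.
After decay, C = 0.9194 × e^(−kt) = 0.9194 × 0.9068 = 0.8337 mg/L.
At the second outfall, C = (1800·0.8337 + 111.0·31.20) / (1800 + 111.0) = 2.598 mg/L.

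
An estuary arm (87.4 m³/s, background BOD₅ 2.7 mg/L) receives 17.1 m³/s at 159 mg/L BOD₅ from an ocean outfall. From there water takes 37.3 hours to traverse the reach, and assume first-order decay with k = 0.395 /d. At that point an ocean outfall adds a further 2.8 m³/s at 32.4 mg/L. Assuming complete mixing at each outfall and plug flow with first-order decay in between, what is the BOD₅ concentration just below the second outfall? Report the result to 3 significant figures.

Mixed concentration C = ΣQC/ΣQ = (87.40·2.700 + 17.10·159.0) / 104.5 = 2955/104.5 = 28.28 mg/L; combined flow 104.5 m³/s.
After decay, C = 28.28 × e^(−kt) = 28.28 × 0.5412 = 15.30 mg/L.
Second outfall: C = (104.5·15.30 + 2.800·32.40)/107.3 = 15.75 mg/L.

15.8 mg/L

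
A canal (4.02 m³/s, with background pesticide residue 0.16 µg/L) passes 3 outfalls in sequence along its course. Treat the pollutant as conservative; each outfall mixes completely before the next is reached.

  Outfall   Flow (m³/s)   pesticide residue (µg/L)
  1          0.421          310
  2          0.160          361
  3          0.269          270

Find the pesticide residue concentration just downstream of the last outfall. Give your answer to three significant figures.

After outfall 1: Q = 4.020 + 0.4210 = 4.441 m³/s; C = (4.020·0.1600 + 0.4210·310.0)/4.441 = 29.53 µg/L.
After outfall 2: Q = 4.441 + 0.1600 = 4.601 m³/s; C = (4.441·29.53 + 0.1600·361.0)/4.601 = 41.06 µg/L.
After outfall 3: Q = 4.601 + 0.2690 = 4.870 m³/s; C = (4.601·41.06 + 0.2690·270.0)/4.870 = 53.70 µg/L.

53.7 µg/L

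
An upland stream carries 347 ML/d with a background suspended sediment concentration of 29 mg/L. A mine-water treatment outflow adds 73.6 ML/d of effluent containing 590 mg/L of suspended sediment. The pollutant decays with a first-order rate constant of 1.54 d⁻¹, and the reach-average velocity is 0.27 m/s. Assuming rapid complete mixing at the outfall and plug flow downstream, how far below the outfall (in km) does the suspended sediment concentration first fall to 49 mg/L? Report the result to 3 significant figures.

Mixed concentration C = ΣQC/ΣQ = (347.0·29.00 + 73.60·590.0) / 420.6 = 53490/420.6 = 127.2 mg/L.
Set 127.2·exp(−k·t) = 49 → t = ln(127.2/49)/k = 53510 s = 14.86 h.
Distance = v·t = 0.27·53510 = 14450 m = 14.45 km.

14.4 km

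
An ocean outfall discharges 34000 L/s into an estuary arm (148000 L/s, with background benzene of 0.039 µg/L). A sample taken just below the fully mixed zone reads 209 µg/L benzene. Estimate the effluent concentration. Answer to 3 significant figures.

Mass balance: 148000·0.03900 + 34000·Cₑ = 182000·209.0
→ Cₑ = (182000·209.0 − 148000·0.03900) / 34000 = 1119 µg/L.

1120 µg/L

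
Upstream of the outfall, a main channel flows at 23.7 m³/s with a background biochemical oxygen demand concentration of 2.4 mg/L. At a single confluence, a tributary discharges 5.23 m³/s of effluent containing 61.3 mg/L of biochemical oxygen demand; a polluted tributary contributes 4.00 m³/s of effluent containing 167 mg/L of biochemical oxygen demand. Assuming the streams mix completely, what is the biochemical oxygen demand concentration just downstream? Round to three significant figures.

Conservation of mass: C = (23.70·2.400 + 5.230·61.30 + 4.000·167.0) / 32.93 = 1045/32.93 = 31.75 mg/L.

31.7 mg/L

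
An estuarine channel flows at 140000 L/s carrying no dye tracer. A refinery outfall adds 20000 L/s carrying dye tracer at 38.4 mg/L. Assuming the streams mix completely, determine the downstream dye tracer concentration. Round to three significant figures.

4.80 mg/L

Flow-weighted average: C = (140000·0 + 20000·38.40) / 160000 = 768000/160000 = 4.800 mg/L.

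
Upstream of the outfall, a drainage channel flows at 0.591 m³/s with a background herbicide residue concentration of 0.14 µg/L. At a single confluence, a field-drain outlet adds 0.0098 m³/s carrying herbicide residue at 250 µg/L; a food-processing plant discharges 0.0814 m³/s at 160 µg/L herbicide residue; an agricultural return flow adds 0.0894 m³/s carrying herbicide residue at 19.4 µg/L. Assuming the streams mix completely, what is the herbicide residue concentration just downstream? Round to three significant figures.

Flow-weighted average: C = (0.5910·0.1400 + 0.009800·250.0 + 0.08140·160.0 + 0.08940·19.40) / 0.7716 = 17.29/0.7716 = 22.41 µg/L.

22.4 µg/L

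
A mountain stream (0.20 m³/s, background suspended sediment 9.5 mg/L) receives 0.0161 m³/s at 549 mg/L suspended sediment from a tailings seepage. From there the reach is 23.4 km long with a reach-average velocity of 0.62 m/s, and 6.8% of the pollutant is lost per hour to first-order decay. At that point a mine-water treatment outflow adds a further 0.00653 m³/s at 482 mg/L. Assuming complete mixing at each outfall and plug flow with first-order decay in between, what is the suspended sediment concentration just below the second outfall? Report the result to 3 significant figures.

After mixing, C = (0.2000·9.500 + 0.01610·549.0) / 0.2161 = 10.74/0.2161 = 49.69 mg/L; combined flow 0.2161 m³/s.
Travel time t = 23.4·1000 / 0.62 = 37740 s = 10.48 h.
6.8%/h lost → k = −ln(1 − 0.068) = 0.07042 h⁻¹.
First-order decay: C = 49.69·exp(−k·t) = 49.69·0.4779 = 23.75 mg/L.
At the second outfall, C = (0.2161·23.75 + 0.006530·482.0) / (0.2161 + 0.006530) = 37.19 mg/L.

37.2 mg/L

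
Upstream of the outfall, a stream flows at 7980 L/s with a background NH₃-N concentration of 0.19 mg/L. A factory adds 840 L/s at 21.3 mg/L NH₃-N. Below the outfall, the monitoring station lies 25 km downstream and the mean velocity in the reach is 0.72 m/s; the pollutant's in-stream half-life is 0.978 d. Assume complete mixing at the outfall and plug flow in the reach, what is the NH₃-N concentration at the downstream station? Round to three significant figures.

Conservation of mass: C = (7980·0.1900 + 840.0·21.30) / 8820 = 19410/8820 = 2.200 mg/L.
Travel time t = 25·1000 / 0.72 = 34720 s = 9.645 h.
Half-life 0.978 d → k = ln 2 / 0.978 = 0.7087 d⁻¹.
After decay, C = 2.200 × e^(−kt) = 2.200 × 0.7521 = 1.655 mg/L.

1.66 mg/L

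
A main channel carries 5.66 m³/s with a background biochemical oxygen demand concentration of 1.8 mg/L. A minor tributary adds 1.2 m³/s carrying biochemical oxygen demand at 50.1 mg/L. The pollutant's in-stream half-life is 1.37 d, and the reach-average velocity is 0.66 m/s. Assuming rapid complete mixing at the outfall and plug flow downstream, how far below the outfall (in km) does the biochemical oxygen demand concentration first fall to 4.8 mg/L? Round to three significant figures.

Flow-weighted average: C = (5.660·1.800 + 1.200·50.10) / 6.860 = 70.31/6.860 = 10.25 mg/L.
Half-life 1.37 d → k = ln 2 / 1.37 = 0.5059 d⁻¹.
Set 10.25·exp(−k·t) = 4.8 → t = ln(10.25/4.8)/k = 129500 s = 35.98 h.
Distance = v·t = 0.66·129500 = 85500 m = 85.50 km.

85.5 km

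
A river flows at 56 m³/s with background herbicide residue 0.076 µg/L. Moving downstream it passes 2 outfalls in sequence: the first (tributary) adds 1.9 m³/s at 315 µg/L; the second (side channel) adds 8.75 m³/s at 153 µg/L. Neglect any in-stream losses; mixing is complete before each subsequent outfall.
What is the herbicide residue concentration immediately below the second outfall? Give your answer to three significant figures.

After outfall 1: Q = 56.00 + 1.900 = 57.90 m³/s; C = (56.00·0.07600 + 1.900·315.0)/57.90 = 10.41 µg/L.
After outfall 2: Q = 57.90 + 8.750 = 66.65 m³/s; C = (57.90·10.41 + 8.750·153.0)/66.65 = 29.13 µg/L.

29.1 µg/L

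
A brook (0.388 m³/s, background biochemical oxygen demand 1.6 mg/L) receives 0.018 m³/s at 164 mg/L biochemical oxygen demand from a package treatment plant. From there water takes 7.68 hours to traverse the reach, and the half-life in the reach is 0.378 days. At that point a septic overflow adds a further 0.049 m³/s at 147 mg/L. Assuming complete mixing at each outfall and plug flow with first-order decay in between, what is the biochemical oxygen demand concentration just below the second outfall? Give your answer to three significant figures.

20.2 mg/L

Mass balance: C = (0.3880·1.600 + 0.01800·164.0) / 0.4060 = 3.573/0.4060 = 8.800 mg/L; combined flow 0.4060 m³/s.
Half-life 0.378 d → k = ln 2 / 0.378 = 1.834 d⁻¹.
Decay over the reach: 8.800·exp(−kt) = 8.800·0.5561 = 4.894 mg/L.
Second outfall: C = (0.4060·4.894 + 0.04900·147.0)/0.4550 = 20.20 mg/L.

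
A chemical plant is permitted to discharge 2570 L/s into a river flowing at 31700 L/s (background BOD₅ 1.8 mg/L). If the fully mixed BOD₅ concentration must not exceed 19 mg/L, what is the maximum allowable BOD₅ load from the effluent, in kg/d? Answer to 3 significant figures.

51300 kg/d

Mass balance at the limit: 31700·1.800 + 2570·Cₑ = 34270·19 → Cₑ = 231.2 mg/L.
2570 L/s = 2.570 m³/s. Load = 2.570 m³/s × 231.2 g/m³ × 86 400 s/d = 51330 kg/d.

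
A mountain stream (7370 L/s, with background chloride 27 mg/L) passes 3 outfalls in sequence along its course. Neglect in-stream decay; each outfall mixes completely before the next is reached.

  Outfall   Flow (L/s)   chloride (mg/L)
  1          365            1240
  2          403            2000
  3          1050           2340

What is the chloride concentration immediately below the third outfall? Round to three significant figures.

After outfall 1: Q = 7370 + 365.0 = 7735 L/s; C = (7370·27.00 + 365.0·1240)/7735 = 84.24 mg/L.
After outfall 2: Q = 7735 + 403.0 = 8138 L/s; C = (7735·84.24 + 403.0·2000)/8138 = 179.1 mg/L.
After outfall 3: Q = 8138 + 1050 = 9188 L/s; C = (8138·179.1 + 1050·2340)/9188 = 426.1 mg/L.

426 mg/L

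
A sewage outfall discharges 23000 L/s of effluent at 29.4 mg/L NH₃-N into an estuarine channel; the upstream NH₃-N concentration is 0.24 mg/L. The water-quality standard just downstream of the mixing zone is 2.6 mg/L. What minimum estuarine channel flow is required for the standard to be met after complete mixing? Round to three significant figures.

261000 L/s

Set C_mix = 2.6: (Q·0.2400 + 23000·29.40) / (Q + 23000) = 2.6
→ Q = 23000·(29.40 − 2.6)/(2.6 − 0.2400) = 261200 L/s.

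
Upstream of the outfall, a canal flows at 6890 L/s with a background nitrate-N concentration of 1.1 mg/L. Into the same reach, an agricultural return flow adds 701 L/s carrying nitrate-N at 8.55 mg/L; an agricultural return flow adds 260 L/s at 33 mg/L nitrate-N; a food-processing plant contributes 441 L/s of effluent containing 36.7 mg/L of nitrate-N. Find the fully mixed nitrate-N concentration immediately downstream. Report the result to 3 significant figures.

Flow-weighted average: C = (6890·1.100 + 701.0·8.550 + 260.0·33.00 + 441.0·36.70) / 8292 = 38340/8292 = 4.623 mg/L.

4.62 mg/L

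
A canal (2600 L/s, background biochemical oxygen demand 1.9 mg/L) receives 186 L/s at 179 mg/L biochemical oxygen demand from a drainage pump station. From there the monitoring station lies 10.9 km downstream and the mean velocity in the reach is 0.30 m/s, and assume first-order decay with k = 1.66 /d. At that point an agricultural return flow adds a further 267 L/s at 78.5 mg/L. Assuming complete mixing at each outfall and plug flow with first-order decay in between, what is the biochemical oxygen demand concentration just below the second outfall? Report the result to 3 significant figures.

13.1 mg/L

Flow-weighted average: C = (2600·1.900 + 186.0·179.0) / 2786 = 38230/2786 = 13.72 mg/L; combined flow 2786 L/s.
Travel time t = 10.9·1000 / 0.30 = 36330 s = 10.09 h.
Applying C = C₀e^(−kt): 13.72 × 0.4975 = 6.828 mg/L.
At the second outfall, C = (2786·6.828 + 267.0·78.50) / (2786 + 267.0) = 13.10 mg/L.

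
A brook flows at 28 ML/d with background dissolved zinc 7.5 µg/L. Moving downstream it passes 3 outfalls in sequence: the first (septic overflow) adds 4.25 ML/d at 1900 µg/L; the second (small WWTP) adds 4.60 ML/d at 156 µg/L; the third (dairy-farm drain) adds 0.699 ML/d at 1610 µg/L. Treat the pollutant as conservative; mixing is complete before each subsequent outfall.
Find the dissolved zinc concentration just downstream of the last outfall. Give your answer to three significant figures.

270 µg/L

Below outfall 1: Q → 32.25 ML/d, C = (28.00·7.500 + 4.250·1900)/32.25 = 256.9 µg/L.
Below outfall 2: Q → 36.85 ML/d, C = (32.25·256.9 + 4.600·156.0)/36.85 = 244.3 µg/L.
Below outfall 3: Q → 37.55 ML/d, C = (36.85·244.3 + 0.6990·1610)/37.55 = 269.7 µg/L.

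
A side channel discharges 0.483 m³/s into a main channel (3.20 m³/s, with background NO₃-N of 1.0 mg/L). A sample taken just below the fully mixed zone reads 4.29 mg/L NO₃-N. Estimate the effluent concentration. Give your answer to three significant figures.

26.1 mg/L

Mass balance: 3.200·1.000 + 0.4830·Cₑ = 3.683·4.290
→ Cₑ = (3.683·4.290 − 3.200·1.000) / 0.4830 = 26.09 mg/L.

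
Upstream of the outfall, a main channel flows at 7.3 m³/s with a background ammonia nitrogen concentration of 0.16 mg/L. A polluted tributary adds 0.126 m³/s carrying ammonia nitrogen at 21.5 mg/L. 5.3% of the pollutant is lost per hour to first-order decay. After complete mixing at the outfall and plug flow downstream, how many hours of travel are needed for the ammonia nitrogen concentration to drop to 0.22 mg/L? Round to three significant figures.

Mass balance: C = (7.300·0.1600 + 0.1260·21.50) / 7.426 = 3.877/7.426 = 0.5221 mg/L.
5.3%/h lost → k = −ln(1 − 0.053) = 0.05446 h⁻¹.
0.5221·exp(−k·t) = 0.22 → t = ln(0.5221/0.22)/k = 57130 s = 15.87 h.

15.9 h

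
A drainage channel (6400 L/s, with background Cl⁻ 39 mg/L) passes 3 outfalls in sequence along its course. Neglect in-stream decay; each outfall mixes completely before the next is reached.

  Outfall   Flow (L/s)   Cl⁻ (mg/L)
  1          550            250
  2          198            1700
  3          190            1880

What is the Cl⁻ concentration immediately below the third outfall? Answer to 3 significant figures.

147 mg/L

After outfall 1: Q = 6400 + 550.0 = 6950 L/s; C = (6400·39.00 + 550.0·250.0)/6950 = 55.70 mg/L.
After outfall 2: Q = 6950 + 198.0 = 7148 L/s; C = (6950·55.70 + 198.0·1700)/7148 = 101.2 mg/L.
After outfall 3: Q = 7148 + 190.0 = 7338 L/s; C = (7148·101.2 + 190.0·1880)/7338 = 147.3 mg/L.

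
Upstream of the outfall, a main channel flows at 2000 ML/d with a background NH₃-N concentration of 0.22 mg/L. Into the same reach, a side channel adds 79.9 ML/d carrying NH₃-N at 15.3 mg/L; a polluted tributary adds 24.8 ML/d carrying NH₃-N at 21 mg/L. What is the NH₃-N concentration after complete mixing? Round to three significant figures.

Mass balance: C = (2000·0.2200 + 79.90·15.30 + 24.80·21.00) / 2105 = 2183/2105 = 1.037 mg/L.

1.04 mg/L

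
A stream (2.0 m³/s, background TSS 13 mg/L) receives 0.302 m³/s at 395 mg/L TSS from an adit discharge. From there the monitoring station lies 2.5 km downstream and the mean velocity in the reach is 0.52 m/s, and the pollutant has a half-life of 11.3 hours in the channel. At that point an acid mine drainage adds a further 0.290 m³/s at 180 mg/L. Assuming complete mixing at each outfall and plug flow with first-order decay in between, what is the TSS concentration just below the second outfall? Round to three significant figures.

71.8 mg/L

Mixed concentration C = ΣQC/ΣQ = (2.000·13.00 + 0.3020·395.0) / 2.302 = 145.3/2.302 = 63.11 mg/L; combined flow 2.302 m³/s.
Travel time t = 2.5·1000 / 0.52 = 4808 s = 1.335 h.
Half-life 11.3 h → k = ln 2 / 11.3 = 0.06134 h⁻¹ = 1.472 d⁻¹.
Applying C = C₀e^(−kt): 63.11 × 0.9213 = 58.15 mg/L.
At the second outfall, C = (2.302·58.15 + 0.2900·180.0) / (2.302 + 0.2900) = 71.78 mg/L.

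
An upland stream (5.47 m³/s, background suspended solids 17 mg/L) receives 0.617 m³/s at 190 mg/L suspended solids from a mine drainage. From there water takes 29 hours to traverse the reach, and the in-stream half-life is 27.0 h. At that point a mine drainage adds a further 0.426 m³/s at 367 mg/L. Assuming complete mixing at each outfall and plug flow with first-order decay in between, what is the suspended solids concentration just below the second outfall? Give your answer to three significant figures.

39.3 mg/L

Flow-weighted average: C = (5.470·17.00 + 0.6170·190.0) / 6.087 = 210.2/6.087 = 34.54 mg/L; combined flow 6.087 m³/s.
Half-life 27.0 h → k = ln 2 / 27.0 = 0.02567 h⁻¹ = 0.6161 d⁻¹.
Decay over the reach: 34.54·exp(−kt) = 34.54·0.4750 = 16.40 mg/L.
At the second outfall, C = (6.087·16.40 + 0.4260·367.0) / (6.087 + 0.4260) = 39.34 mg/L.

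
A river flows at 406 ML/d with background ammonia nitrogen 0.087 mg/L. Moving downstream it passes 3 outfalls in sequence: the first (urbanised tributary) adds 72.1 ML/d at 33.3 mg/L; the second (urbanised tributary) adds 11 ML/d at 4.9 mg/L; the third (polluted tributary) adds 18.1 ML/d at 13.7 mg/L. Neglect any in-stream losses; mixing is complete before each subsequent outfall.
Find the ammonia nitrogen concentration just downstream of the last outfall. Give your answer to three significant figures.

Below outfall 1: Q → 478.1 ML/d, C = (406.0·0.08700 + 72.10·33.30)/478.1 = 5.096 mg/L.
Below outfall 2: Q → 489.1 ML/d, C = (478.1·5.096 + 11.00·4.900)/489.1 = 5.091 mg/L.
Below outfall 3: Q → 507.2 ML/d, C = (489.1·5.091 + 18.10·13.70)/507.2 = 5.399 mg/L.

5.40 mg/L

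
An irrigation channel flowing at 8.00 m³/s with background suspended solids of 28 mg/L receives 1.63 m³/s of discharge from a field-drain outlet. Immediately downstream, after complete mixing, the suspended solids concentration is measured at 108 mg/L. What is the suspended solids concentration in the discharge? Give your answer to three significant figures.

Mass balance: 8.000·28.00 + 1.630·Cₑ = 9.630·108.0
→ Cₑ = (9.630·108.0 − 8.000·28.00) / 1.630 = 500.6 mg/L.

501 mg/L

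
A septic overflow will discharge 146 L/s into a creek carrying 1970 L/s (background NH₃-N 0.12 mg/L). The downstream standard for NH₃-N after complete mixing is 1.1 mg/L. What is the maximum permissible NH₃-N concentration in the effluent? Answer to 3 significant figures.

At the limit, (Qr·Cr + Qe·Cₑ)/(Qr + Qe) = 1.1:
Cₑ = (2116·1.1 − 1970·0.1200) / 146.0 = 14.32 mg/L.

14.3 mg/L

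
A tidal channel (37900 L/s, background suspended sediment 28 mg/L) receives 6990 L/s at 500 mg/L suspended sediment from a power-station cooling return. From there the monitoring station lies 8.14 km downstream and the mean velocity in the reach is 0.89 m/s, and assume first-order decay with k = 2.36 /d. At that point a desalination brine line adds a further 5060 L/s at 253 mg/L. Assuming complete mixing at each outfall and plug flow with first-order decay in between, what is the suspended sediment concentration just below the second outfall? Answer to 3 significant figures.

96.7 mg/L

Conservation of mass: C = (37900·28.00 + 6990·500.0) / 44890 = 4556000/44890 = 101.5 mg/L; combined flow 44890 L/s.
Travel time t = 8.14·1000 / 0.89 = 9146 s = 2.541 h.
First-order decay: C = 101.5·exp(−k·t) = 101.5·0.7789 = 79.06 mg/L.
At the second outfall, C = (44890·79.06 + 5060·253.0) / (44890 + 5060) = 96.68 mg/L.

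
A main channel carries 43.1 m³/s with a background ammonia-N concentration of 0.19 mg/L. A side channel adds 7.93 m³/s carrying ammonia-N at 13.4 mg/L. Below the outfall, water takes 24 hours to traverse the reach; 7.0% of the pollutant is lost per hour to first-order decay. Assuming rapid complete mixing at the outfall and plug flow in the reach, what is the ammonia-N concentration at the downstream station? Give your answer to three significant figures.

After mixing, C = (43.10·0.1900 + 7.930·13.40) / 51.03 = 114.5/51.03 = 2.243 mg/L.
7.0%/h lost → k = −ln(1 − 0.07) = 0.07257 h⁻¹.
First-order decay: C = 2.243·exp(−k·t) = 2.243·0.1752 = 0.3930 mg/L.

0.393 mg/L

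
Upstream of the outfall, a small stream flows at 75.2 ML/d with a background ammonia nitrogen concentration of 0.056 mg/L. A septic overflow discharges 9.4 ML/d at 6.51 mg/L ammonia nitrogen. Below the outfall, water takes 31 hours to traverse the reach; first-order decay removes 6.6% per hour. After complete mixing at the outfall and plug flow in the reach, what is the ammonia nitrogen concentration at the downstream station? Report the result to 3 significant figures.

0.0931 mg/L

Mass balance: C = (75.20·0.05600 + 9.400·6.510) / 84.60 = 65.41/84.60 = 0.7731 mg/L.
6.6%/h lost → k = −ln(1 − 0.066) = 0.06828 h⁻¹.
Decay over the reach: 0.7731·exp(−kt) = 0.7731·0.1204 = 0.09311 mg/L.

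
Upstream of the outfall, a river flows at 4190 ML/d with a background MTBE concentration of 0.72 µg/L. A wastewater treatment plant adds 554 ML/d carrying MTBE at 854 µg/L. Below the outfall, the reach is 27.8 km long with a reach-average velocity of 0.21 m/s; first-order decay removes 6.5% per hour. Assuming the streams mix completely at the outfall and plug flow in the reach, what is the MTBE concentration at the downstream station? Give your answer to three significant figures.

8.48 µg/L

After mixing, C = (4190·0.7200 + 554.0·854.0) / 4744 = 476100/4744 = 100.4 µg/L.
Travel time t = 27.8·1000 / 0.21 = 132400 s = 36.77 h.
6.5%/h lost → k = −ln(1 − 0.065) = 0.06721 h⁻¹.
After decay, C = 100.4 × e^(−kt) = 100.4 × 0.08446 = 8.477 µg/L.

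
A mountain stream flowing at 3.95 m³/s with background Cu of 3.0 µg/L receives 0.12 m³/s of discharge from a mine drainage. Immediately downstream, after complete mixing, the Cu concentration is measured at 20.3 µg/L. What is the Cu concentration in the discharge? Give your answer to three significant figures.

590 µg/L

Mass balance: 3.950·3.000 + 0.1200·Cₑ = 4.070·20.30
→ Cₑ = (4.070·20.30 − 3.950·3.000) / 0.1200 = 589.8 µg/L.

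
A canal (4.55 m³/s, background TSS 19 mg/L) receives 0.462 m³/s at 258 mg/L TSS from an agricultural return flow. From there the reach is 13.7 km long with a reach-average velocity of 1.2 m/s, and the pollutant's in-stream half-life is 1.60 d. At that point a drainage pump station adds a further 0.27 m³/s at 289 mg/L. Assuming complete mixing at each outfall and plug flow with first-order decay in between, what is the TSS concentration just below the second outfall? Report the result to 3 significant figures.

After mixing, C = (4.550·19.00 + 0.4620·258.0) / 5.012 = 205.6/5.012 = 41.03 mg/L; combined flow 5.012 m³/s.
Travel time t = 13.7·1000 / 1.2 = 11420 s = 3.171 h.
Half-life 1.60 d → k = ln 2 / 1.60 = 0.4332 d⁻¹.
After decay, C = 41.03 × e^(−kt) = 41.03 × 0.9444 = 38.75 mg/L.
Second outfall: C = (5.012·38.75 + 0.2700·289.0)/5.282 = 51.54 mg/L.

51.5 mg/L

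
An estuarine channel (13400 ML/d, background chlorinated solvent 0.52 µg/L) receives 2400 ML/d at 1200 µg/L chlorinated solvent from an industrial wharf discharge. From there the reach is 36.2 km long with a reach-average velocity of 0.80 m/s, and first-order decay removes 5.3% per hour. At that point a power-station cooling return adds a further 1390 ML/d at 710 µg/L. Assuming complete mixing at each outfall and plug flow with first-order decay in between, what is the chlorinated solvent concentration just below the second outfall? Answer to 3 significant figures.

Mass balance: C = (13400·0.5200 + 2400·1200) / 15800 = 2887000/15800 = 182.7 µg/L; combined flow 15800 ML/d.
Travel time t = 36.2·1000 / 0.80 = 45250 s = 12.57 h.
5.3%/h lost → k = −ln(1 − 0.053) = 0.05446 h⁻¹.
Decay over the reach: 182.7·exp(−kt) = 182.7·0.5044 = 92.15 µg/L.
At the second outfall, C = (15800·92.15 + 1390·710.0) / (15800 + 1390) = 142.1 µg/L.

142 µg/L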